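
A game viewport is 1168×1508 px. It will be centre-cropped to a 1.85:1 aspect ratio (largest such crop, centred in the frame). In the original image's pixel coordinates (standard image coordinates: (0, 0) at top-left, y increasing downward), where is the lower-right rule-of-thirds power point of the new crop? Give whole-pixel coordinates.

1168/1508 < 1.85/1, so the 1.85:1 crop keeps the full width 1168 and trims height to 1168 × 1/1.85 = 631.35 px.
Top offset = (1508 − 631.35)/2 = 438.32 px; left offset = 0.
Lower-right is two-thirds across and two-thirds down within the crop:
x = 0.00 + 2 × 1168.00/3 ≈ 779; y = 438.32 + 2 × 631.35/3 ≈ 859.

(779, 859)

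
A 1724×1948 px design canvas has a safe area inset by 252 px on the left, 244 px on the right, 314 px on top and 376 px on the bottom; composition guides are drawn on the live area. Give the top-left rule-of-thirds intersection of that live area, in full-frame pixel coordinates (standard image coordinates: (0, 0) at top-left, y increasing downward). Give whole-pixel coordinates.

(661, 733)

Content width = 1724 − 252 − 244 = 1228 px; content height = 1948 − 314 − 376 = 1258 px.
Top-left is one-third across and one-third down within the live area.
x = 252 + 1 × 1228/3 = 252 + 409.33 ≈ 661
y = 314 + 1 × 1258/3 = 314 + 419.33 ≈ 733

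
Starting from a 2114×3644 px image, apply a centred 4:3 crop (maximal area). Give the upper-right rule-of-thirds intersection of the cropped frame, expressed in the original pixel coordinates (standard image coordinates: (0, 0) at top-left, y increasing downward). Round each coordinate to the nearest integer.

x = 1409 px, y = 1558 px

2114/3644 < 4/3, so the 4:3 crop keeps the full width 2114 and trims height to 2114 × 3/4 = 1585.50 px.
Top offset = (3644 − 1585.50)/2 = 1029.25 px; left offset = 0.
Upper-right is two-thirds across and one-third down within the crop:
x = 0.00 + 2 × 2114.00/3 ≈ 1409; y = 1029.25 + 1 × 1585.50/3 ≈ 1558.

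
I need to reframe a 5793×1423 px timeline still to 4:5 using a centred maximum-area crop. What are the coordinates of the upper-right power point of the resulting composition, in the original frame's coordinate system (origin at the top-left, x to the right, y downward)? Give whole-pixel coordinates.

5793/1423 > 4/5, so the 4:5 crop keeps the full height 1423 and trims width to 1423 × 4/5 = 1138.40 px.
Left offset = (5793 − 1138.40)/2 = 2327.30 px; top offset = 0.
Upper-right is two-thirds across and one-third down within the crop:
x = 2327.30 + 2 × 1138.40/3 ≈ 3086; y = 0.00 + 1 × 1423.00/3 ≈ 474.

x = 3086 px, y = 474 px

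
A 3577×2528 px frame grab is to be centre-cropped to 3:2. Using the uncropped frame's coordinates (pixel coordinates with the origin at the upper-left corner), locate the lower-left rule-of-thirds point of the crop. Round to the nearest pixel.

3577/2528 < 3/2, so the 3:2 crop keeps the full width 3577 and trims height to 3577 × 2/3 = 2384.67 px.
Top offset = (2528 − 2384.67)/2 = 71.67 px; left offset = 0.
Lower-left is one-third across and two-thirds down within the crop:
x = 0.00 + 1 × 3577.00/3 ≈ 1192; y = 71.67 + 2 × 2384.67/3 ≈ 1661.

x = 1192 px, y = 1661 px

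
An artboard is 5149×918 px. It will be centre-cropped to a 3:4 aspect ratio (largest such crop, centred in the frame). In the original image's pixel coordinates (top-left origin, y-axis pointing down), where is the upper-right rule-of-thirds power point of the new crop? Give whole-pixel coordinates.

(2689, 306)

5149/918 > 3/4, so the 3:4 crop keeps the full height 918 and trims width to 918 × 3/4 = 688.50 px.
Left offset = (5149 − 688.50)/2 = 2230.25 px; top offset = 0.
Upper-right is two-thirds across and one-third down within the crop:
x = 2230.25 + 2 × 688.50/3 ≈ 2689; y = 0.00 + 1 × 918.00/3 ≈ 306.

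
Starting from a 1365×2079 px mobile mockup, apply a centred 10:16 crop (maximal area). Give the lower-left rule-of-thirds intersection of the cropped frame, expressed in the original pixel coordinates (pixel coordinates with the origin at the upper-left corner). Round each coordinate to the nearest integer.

1365/2079 > 10/16, so the 10:16 crop keeps the full height 2079 and trims width to 2079 × 10/16 = 1299.38 px.
Left offset = (1365 − 1299.38)/2 = 32.81 px; top offset = 0.
Lower-left is one-third across and two-thirds down within the crop:
x = 32.81 + 1 × 1299.38/3 ≈ 466; y = 0.00 + 2 × 2079.00/3 ≈ 1386.

(466, 1386)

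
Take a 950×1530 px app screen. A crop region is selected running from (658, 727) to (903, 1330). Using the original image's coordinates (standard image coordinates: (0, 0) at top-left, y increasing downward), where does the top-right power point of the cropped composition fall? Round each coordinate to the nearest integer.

(821, 928)

Crop width = 903 − 658 = 245 px; one third is 81.67 px.
Crop height = 1330 − 727 = 603 px; one third is 201.00 px.
The top-right point is two-thirds across and one-third down within the crop:
x = 658 + 2 × 81.67 ≈ 821; y = 727 + 1 × 201.00 ≈ 928.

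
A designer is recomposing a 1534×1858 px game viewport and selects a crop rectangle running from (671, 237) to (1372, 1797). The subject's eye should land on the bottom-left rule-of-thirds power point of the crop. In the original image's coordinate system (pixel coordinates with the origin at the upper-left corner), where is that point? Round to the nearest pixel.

(905, 1277)

Crop width = 1372 − 671 = 701 px; one third is 233.67 px.
Crop height = 1797 − 237 = 1560 px; one third is 520.00 px.
The bottom-left point is one-third across and two-thirds down within the crop:
x = 671 + 1 × 233.67 ≈ 905; y = 237 + 2 × 520.00 ≈ 1277.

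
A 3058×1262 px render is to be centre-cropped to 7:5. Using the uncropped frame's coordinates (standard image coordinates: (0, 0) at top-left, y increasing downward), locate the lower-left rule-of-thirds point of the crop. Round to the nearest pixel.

x = 1235 px, y = 841 px

3058/1262 > 7/5, so the 7:5 crop keeps the full height 1262 and trims width to 1262 × 7/5 = 1766.80 px.
Left offset = (3058 − 1766.80)/2 = 645.60 px; top offset = 0.
Lower-left is one-third across and two-thirds down within the crop:
x = 645.60 + 1 × 1766.80/3 ≈ 1235; y = 0.00 + 2 × 1262.00/3 ≈ 841.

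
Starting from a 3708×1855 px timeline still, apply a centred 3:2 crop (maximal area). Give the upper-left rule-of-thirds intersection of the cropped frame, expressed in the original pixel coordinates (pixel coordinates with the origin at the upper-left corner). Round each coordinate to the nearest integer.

3708/1855 > 3/2, so the 3:2 crop keeps the full height 1855 and trims width to 1855 × 3/2 = 2782.50 px.
Left offset = (3708 − 2782.50)/2 = 462.75 px; top offset = 0.
Upper-left is one-third across and one-third down within the crop:
x = 462.75 + 1 × 2782.50/3 ≈ 1390; y = 0.00 + 1 × 1855.00/3 ≈ 618.

x = 1390 px, y = 618 px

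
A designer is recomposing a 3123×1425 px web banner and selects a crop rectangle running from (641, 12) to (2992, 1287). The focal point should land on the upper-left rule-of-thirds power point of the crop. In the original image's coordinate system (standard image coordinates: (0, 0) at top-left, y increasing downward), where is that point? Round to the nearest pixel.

x = 1425 px, y = 437 px

Crop width = 2992 − 641 = 2351 px; one third is 783.67 px.
Crop height = 1287 − 12 = 1275 px; one third is 425.00 px.
The upper-left point is one-third across and one-third down within the crop:
x = 641 + 1 × 783.67 ≈ 1425; y = 12 + 1 × 425.00 ≈ 437.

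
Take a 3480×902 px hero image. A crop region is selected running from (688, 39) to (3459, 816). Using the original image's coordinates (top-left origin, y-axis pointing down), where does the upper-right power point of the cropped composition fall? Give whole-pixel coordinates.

Crop width = 3459 − 688 = 2771 px; one third is 923.67 px.
Crop height = 816 − 39 = 777 px; one third is 259.00 px.
The upper-right point is two-thirds across and one-third down within the crop:
x = 688 + 2 × 923.67 ≈ 2535; y = 39 + 1 × 259.00 ≈ 298.

x = 2535 px, y = 298 px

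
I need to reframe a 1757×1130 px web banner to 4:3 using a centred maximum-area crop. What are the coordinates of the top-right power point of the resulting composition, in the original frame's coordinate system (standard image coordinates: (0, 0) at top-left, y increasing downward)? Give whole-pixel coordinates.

x = 1130 px, y = 377 px

1757/1130 > 4/3, so the 4:3 crop keeps the full height 1130 and trims width to 1130 × 4/3 = 1506.67 px.
Left offset = (1757 − 1506.67)/2 = 125.17 px; top offset = 0.
Top-right is two-thirds across and one-third down within the crop:
x = 125.17 + 2 × 1506.67/3 ≈ 1130; y = 0.00 + 1 × 1130.00/3 ≈ 377.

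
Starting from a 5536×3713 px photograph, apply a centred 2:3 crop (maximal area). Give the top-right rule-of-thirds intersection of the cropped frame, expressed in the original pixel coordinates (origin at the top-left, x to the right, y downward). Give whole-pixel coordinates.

x = 3181 px, y = 1238 px

5536/3713 > 2/3, so the 2:3 crop keeps the full height 3713 and trims width to 3713 × 2/3 = 2475.33 px.
Left offset = (5536 − 2475.33)/2 = 1530.33 px; top offset = 0.
Top-right is two-thirds across and one-third down within the crop:
x = 1530.33 + 2 × 2475.33/3 ≈ 3181; y = 0.00 + 1 × 3713.00/3 ≈ 1238.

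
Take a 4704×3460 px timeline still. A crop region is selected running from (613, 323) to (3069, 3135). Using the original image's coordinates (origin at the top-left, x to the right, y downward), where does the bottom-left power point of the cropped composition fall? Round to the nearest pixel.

x = 1432 px, y = 2198 px

Crop width = 3069 − 613 = 2456 px; one third is 818.67 px.
Crop height = 3135 − 323 = 2812 px; one third is 937.33 px.
The bottom-left point is one-third across and two-thirds down within the crop:
x = 613 + 1 × 818.67 ≈ 1432; y = 323 + 2 × 937.33 ≈ 2198.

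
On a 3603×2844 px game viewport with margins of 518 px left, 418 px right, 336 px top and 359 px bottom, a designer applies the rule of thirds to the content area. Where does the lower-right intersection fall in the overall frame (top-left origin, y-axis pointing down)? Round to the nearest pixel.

Content width = 3603 − 518 − 418 = 2667 px; content height = 2844 − 336 − 359 = 2149 px.
Lower-right is two-thirds across and two-thirds down within the content area.
x = 518 + 2 × 2667/3 = 518 + 1778.00 ≈ 2296
y = 336 + 2 × 2149/3 = 336 + 1432.67 ≈ 1769

(2296, 1769)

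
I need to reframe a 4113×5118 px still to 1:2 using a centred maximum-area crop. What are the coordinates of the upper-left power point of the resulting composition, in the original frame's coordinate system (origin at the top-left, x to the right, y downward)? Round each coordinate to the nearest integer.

4113/5118 > 1/2, so the 1:2 crop keeps the full height 5118 and trims width to 5118 × 1/2 = 2559.00 px.
Left offset = (4113 − 2559.00)/2 = 777.00 px; top offset = 0.
Upper-left is one-third across and one-third down within the crop:
x = 777.00 + 1 × 2559.00/3 ≈ 1630; y = 0.00 + 1 × 5118.00/3 ≈ 1706.

x = 1630 px, y = 1706 px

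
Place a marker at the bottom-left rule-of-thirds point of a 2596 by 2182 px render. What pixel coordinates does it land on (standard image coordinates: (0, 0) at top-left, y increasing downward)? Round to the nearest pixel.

The bottom-left point sits one-third of the way across and two-thirds of the way down.
x = 1 × 2596/3 ≈ 865; y = 2 × 2182/3 ≈ 1455.

x = 865 px, y = 1455 px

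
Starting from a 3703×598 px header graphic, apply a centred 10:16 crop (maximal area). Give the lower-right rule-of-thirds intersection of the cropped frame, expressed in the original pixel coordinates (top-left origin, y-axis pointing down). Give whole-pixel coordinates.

3703/598 > 10/16, so the 10:16 crop keeps the full height 598 and trims width to 598 × 10/16 = 373.75 px.
Left offset = (3703 − 373.75)/2 = 1664.62 px; top offset = 0.
Lower-right is two-thirds across and two-thirds down within the crop:
x = 1664.62 + 2 × 373.75/3 ≈ 1914; y = 0.00 + 2 × 598.00/3 ≈ 399.

x = 1914 px, y = 399 px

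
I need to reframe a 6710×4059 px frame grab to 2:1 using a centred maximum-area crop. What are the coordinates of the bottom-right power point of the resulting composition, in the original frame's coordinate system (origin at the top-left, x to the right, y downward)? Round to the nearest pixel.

6710/4059 < 2/1, so the 2:1 crop keeps the full width 6710 and trims height to 6710 × 1/2 = 3355.00 px.
Top offset = (4059 − 3355.00)/2 = 352.00 px; left offset = 0.
Bottom-right is two-thirds across and two-thirds down within the crop:
x = 0.00 + 2 × 6710.00/3 ≈ 4473; y = 352.00 + 2 × 3355.00/3 ≈ 2589.

x = 4473 px, y = 2589 px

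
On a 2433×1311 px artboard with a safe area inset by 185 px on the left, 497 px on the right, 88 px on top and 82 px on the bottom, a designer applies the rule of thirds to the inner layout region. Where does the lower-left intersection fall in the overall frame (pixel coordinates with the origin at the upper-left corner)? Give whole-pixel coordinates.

Content width = 2433 − 185 − 497 = 1751 px; content height = 1311 − 88 − 82 = 1141 px.
Lower-left is one-third across and two-thirds down within the inner layout region.
x = 185 + 1 × 1751/3 = 185 + 583.67 ≈ 769
y = 88 + 2 × 1141/3 = 88 + 760.67 ≈ 849

(769, 849)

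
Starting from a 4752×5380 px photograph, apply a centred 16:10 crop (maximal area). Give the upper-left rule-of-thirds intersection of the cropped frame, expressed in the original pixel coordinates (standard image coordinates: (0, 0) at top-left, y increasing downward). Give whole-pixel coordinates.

x = 1584 px, y = 2195 px

4752/5380 < 16/10, so the 16:10 crop keeps the full width 4752 and trims height to 4752 × 10/16 = 2970.00 px.
Top offset = (5380 − 2970.00)/2 = 1205.00 px; left offset = 0.
Upper-left is one-third across and one-third down within the crop:
x = 0.00 + 1 × 4752.00/3 ≈ 1584; y = 1205.00 + 1 × 2970.00/3 ≈ 2195.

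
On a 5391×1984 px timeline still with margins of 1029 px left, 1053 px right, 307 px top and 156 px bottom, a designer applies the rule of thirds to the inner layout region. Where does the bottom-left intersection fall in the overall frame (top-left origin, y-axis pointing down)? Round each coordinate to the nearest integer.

(2132, 1321)

Content width = 5391 − 1029 − 1053 = 3309 px; content height = 1984 − 307 − 156 = 1521 px.
Bottom-left is one-third across and two-thirds down within the inner layout region.
x = 1029 + 1 × 3309/3 = 1029 + 1103.00 ≈ 2132
y = 307 + 2 × 1521/3 = 307 + 1014.00 ≈ 1321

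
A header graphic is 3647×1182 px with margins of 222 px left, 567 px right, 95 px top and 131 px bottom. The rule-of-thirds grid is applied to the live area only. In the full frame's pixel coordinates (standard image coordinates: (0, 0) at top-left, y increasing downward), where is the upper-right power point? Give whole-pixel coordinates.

Content width = 3647 − 222 − 567 = 2858 px; content height = 1182 − 95 − 131 = 956 px.
Upper-right is two-thirds across and one-third down within the live area.
x = 222 + 2 × 2858/3 = 222 + 1905.33 ≈ 2127
y = 95 + 1 × 956/3 = 95 + 318.67 ≈ 414

(2127, 414)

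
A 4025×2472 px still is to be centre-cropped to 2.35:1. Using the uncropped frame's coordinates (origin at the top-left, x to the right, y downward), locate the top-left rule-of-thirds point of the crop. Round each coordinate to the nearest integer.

(1342, 951)

4025/2472 < 2.35/1, so the 2.35:1 crop keeps the full width 4025 and trims height to 4025 × 1/2.35 = 1712.77 px.
Top offset = (2472 − 1712.77)/2 = 379.62 px; left offset = 0.
Top-left is one-third across and one-third down within the crop:
x = 0.00 + 1 × 4025.00/3 ≈ 1342; y = 379.62 + 1 × 1712.77/3 ≈ 951.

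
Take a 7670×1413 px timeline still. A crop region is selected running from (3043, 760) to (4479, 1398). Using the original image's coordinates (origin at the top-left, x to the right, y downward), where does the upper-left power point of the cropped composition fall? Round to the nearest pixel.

Crop width = 4479 − 3043 = 1436 px; one third is 478.67 px.
Crop height = 1398 − 760 = 638 px; one third is 212.67 px.
The upper-left point is one-third across and one-third down within the crop:
x = 3043 + 1 × 478.67 ≈ 3522; y = 760 + 1 × 212.67 ≈ 973.

(3522, 973)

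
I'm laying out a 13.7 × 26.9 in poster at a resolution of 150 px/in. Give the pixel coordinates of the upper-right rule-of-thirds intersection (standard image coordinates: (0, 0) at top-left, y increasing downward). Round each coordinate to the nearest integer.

In pixels the canvas is 13.7 × 150 = 2055 wide and 26.9 × 150 = 4035 tall.
The upper-right point is two-thirds across and one-third down:
x = 2 × 2055/3 ≈ 1370; y = 1 × 4035/3 ≈ 1345.

(1370, 1345)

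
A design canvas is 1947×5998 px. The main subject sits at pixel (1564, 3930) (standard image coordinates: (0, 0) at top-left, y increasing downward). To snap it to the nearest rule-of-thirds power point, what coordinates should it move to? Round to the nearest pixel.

x = 1298 px, y = 3999 px

Third lines: x ∈ {649, 1298}, y ∈ {1999, 3999}.
1564 is closer to x = 1298; 3930 is closer to y = 3999.
So the nearest intersection is the lower-right power point.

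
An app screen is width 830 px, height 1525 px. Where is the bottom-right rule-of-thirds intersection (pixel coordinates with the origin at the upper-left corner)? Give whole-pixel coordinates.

(553, 1017)

The bottom-right point sits two-thirds of the way across and two-thirds of the way down.
x = 2 × 830/3 ≈ 553; y = 2 × 1525/3 ≈ 1017.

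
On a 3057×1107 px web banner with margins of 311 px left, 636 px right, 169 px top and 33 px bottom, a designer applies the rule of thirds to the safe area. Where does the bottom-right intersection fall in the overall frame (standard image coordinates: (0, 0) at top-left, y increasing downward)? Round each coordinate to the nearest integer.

(1718, 772)

Content width = 3057 − 311 − 636 = 2110 px; content height = 1107 − 169 − 33 = 905 px.
Bottom-right is two-thirds across and two-thirds down within the safe area.
x = 311 + 2 × 2110/3 = 311 + 1406.67 ≈ 1718
y = 169 + 2 × 905/3 = 169 + 603.33 ≈ 772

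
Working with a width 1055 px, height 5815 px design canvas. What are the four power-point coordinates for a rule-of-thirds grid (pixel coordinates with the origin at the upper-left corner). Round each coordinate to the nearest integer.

(352, 1938), (703, 1938), (352, 3877), (703, 3877)

One third of 1055 is 351.67; one third of 5815 is 1938.33.
Vertical third lines at x = 352 and x = 703; horizontal third lines at y = 1938 and y = 3877.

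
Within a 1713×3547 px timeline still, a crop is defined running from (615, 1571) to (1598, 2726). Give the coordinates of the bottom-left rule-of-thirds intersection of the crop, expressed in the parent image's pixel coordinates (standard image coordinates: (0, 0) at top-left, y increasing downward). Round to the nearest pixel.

Crop width = 1598 − 615 = 983 px; one third is 327.67 px.
Crop height = 2726 − 1571 = 1155 px; one third is 385.00 px.
The bottom-left point is one-third across and two-thirds down within the crop:
x = 615 + 1 × 327.67 ≈ 943; y = 1571 + 2 × 385.00 ≈ 2341.

x = 943 px, y = 2341 px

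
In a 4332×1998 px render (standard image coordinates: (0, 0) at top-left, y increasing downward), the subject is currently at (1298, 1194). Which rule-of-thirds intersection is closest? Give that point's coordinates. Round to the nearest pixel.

(1444, 1332)

Third lines: x ∈ {1444, 2888}, y ∈ {666, 1332}.
1298 is closer to x = 1444; 1194 is closer to y = 1332.
So the nearest intersection is the lower-left power point.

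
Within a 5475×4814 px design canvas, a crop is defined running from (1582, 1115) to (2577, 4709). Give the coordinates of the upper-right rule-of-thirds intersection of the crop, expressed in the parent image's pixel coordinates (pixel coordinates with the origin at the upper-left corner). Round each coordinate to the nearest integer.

(2245, 2313)

Crop width = 2577 − 1582 = 995 px; one third is 331.67 px.
Crop height = 4709 − 1115 = 3594 px; one third is 1198.00 px.
The upper-right point is two-thirds across and one-third down within the crop:
x = 1582 + 2 × 331.67 ≈ 2245; y = 1115 + 1 × 1198.00 ≈ 2313.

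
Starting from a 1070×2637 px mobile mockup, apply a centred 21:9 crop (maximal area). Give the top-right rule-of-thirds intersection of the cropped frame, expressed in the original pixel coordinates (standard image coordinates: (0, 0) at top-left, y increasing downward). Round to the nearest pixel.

x = 713 px, y = 1242 px

1070/2637 < 21/9, so the 21:9 crop keeps the full width 1070 and trims height to 1070 × 9/21 = 458.57 px.
Top offset = (2637 − 458.57)/2 = 1089.21 px; left offset = 0.
Top-right is two-thirds across and one-third down within the crop:
x = 0.00 + 2 × 1070.00/3 ≈ 713; y = 1089.21 + 1 × 458.57/3 ≈ 1242.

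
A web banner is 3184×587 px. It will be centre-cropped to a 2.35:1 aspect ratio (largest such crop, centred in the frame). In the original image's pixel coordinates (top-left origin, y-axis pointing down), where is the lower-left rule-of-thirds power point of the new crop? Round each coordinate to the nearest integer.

(1362, 391)

3184/587 > 2.35/1, so the 2.35:1 crop keeps the full height 587 and trims width to 587 × 2.35/1 = 1379.45 px.
Left offset = (3184 − 1379.45)/2 = 902.27 px; top offset = 0.
Lower-left is one-third across and two-thirds down within the crop:
x = 902.27 + 1 × 1379.45/3 ≈ 1362; y = 0.00 + 2 × 587.00/3 ≈ 391.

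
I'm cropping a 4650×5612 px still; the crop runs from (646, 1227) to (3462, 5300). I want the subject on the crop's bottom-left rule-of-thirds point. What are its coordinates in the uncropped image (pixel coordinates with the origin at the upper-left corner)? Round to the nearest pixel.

x = 1585 px, y = 3942 px

Crop width = 3462 − 646 = 2816 px; one third is 938.67 px.
Crop height = 5300 − 1227 = 4073 px; one third is 1357.67 px.
The bottom-left point is one-third across and two-thirds down within the crop:
x = 646 + 1 × 938.67 ≈ 1585; y = 1227 + 2 × 1357.67 ≈ 3942.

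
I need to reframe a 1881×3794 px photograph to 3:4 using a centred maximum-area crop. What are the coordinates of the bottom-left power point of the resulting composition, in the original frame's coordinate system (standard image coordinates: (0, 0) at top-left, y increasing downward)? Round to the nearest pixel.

1881/3794 < 3/4, so the 3:4 crop keeps the full width 1881 and trims height to 1881 × 4/3 = 2508.00 px.
Top offset = (3794 − 2508.00)/2 = 643.00 px; left offset = 0.
Bottom-left is one-third across and two-thirds down within the crop:
x = 0.00 + 1 × 1881.00/3 ≈ 627; y = 643.00 + 2 × 2508.00/3 ≈ 2315.

(627, 2315)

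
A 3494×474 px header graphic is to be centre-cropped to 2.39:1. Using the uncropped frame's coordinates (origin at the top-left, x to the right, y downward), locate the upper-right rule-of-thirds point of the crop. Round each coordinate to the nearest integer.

3494/474 > 2.39/1, so the 2.39:1 crop keeps the full height 474 and trims width to 474 × 2.39/1 = 1132.86 px.
Left offset = (3494 − 1132.86)/2 = 1180.57 px; top offset = 0.
Upper-right is two-thirds across and one-third down within the crop:
x = 1180.57 + 2 × 1132.86/3 ≈ 1936; y = 0.00 + 1 × 474.00/3 ≈ 158.

x = 1936 px, y = 158 px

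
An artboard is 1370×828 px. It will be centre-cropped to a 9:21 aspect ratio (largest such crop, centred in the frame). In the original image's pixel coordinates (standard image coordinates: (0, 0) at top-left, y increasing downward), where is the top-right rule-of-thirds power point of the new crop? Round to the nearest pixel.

(744, 276)

1370/828 > 9/21, so the 9:21 crop keeps the full height 828 and trims width to 828 × 9/21 = 354.86 px.
Left offset = (1370 − 354.86)/2 = 507.57 px; top offset = 0.
Top-right is two-thirds across and one-third down within the crop:
x = 507.57 + 2 × 354.86/3 ≈ 744; y = 0.00 + 1 × 828.00/3 ≈ 276.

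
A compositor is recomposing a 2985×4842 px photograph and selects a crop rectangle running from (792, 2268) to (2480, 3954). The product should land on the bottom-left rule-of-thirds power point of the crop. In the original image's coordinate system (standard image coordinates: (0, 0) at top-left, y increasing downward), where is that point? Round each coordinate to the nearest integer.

(1355, 3392)

Crop width = 2480 − 792 = 1688 px; one third is 562.67 px.
Crop height = 3954 − 2268 = 1686 px; one third is 562.00 px.
The bottom-left point is one-third across and two-thirds down within the crop:
x = 792 + 1 × 562.67 ≈ 1355; y = 2268 + 2 × 562.00 ≈ 3392.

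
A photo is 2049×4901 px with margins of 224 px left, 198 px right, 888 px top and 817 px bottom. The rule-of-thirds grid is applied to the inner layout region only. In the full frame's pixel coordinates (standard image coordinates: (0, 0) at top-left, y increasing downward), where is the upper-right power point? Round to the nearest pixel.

x = 1309 px, y = 1953 px

Content width = 2049 − 224 − 198 = 1627 px; content height = 4901 − 888 − 817 = 3196 px.
Upper-right is two-thirds across and one-third down within the inner layout region.
x = 224 + 2 × 1627/3 = 224 + 1084.67 ≈ 1309
y = 888 + 1 × 3196/3 = 888 + 1065.33 ≈ 1953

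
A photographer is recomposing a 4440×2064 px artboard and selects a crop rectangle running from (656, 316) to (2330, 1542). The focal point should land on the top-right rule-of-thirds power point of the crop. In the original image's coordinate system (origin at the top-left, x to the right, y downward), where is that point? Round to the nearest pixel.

(1772, 725)

Crop width = 2330 − 656 = 1674 px; one third is 558.00 px.
Crop height = 1542 − 316 = 1226 px; one third is 408.67 px.
The top-right point is two-thirds across and one-third down within the crop:
x = 656 + 2 × 558.00 ≈ 1772; y = 316 + 1 × 408.67 ≈ 725.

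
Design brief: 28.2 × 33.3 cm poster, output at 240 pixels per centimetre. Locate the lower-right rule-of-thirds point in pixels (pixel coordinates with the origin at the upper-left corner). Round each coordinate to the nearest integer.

In pixels the canvas is 28.2 × 240 = 6768 wide and 33.3 × 240 = 7992 tall.
The lower-right point is two-thirds across and two-thirds down:
x = 2 × 6768/3 ≈ 4512; y = 2 × 7992/3 ≈ 5328.

x = 4512 px, y = 5328 px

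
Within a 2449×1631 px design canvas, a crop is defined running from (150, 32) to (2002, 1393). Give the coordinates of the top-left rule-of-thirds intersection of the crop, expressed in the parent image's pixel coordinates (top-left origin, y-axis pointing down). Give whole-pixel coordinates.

Crop width = 2002 − 150 = 1852 px; one third is 617.33 px.
Crop height = 1393 − 32 = 1361 px; one third is 453.67 px.
The top-left point is one-third across and one-third down within the crop:
x = 150 + 1 × 617.33 ≈ 767; y = 32 + 1 × 453.67 ≈ 486.

x = 767 px, y = 486 px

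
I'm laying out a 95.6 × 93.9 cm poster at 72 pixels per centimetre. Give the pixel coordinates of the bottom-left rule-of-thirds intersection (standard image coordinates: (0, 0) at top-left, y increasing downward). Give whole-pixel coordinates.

In pixels the canvas is 95.6 × 72 = 6883.2 wide and 93.9 × 72 = 6760.8 tall.
The bottom-left point is one-third across and two-thirds down:
x = 1 × 6883.2/3 ≈ 2294; y = 2 × 6760.8/3 ≈ 4507.

x = 2294 px, y = 4507 px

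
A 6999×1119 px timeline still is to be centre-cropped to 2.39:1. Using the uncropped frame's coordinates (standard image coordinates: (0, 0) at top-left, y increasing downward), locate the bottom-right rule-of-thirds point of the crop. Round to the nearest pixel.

x = 3945 px, y = 746 px

6999/1119 > 2.39/1, so the 2.39:1 crop keeps the full height 1119 and trims width to 1119 × 2.39/1 = 2674.41 px.
Left offset = (6999 − 2674.41)/2 = 2162.30 px; top offset = 0.
Bottom-right is two-thirds across and two-thirds down within the crop:
x = 2162.30 + 2 × 2674.41/3 ≈ 3945; y = 0.00 + 2 × 1119.00/3 ≈ 746.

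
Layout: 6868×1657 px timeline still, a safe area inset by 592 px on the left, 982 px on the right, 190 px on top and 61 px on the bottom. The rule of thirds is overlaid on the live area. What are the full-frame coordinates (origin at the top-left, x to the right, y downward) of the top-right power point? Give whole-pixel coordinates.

Content width = 6868 − 592 − 982 = 5294 px; content height = 1657 − 190 − 61 = 1406 px.
Top-right is two-thirds across and one-third down within the live area.
x = 592 + 2 × 5294/3 = 592 + 3529.33 ≈ 4121
y = 190 + 1 × 1406/3 = 190 + 468.67 ≈ 659

(4121, 659)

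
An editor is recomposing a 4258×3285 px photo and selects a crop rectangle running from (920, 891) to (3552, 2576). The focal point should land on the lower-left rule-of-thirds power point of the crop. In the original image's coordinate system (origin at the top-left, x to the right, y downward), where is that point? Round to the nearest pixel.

x = 1797 px, y = 2014 px

Crop width = 3552 − 920 = 2632 px; one third is 877.33 px.
Crop height = 2576 − 891 = 1685 px; one third is 561.67 px.
The lower-left point is one-third across and two-thirds down within the crop:
x = 920 + 1 × 877.33 ≈ 1797; y = 891 + 2 × 561.67 ≈ 2014.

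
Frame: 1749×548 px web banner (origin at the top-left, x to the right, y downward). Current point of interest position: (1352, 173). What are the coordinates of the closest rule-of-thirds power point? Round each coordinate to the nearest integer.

(1166, 183)

Third lines: x ∈ {583, 1166}, y ∈ {183, 365}.
1352 is closer to x = 1166; 173 is closer to y = 183.
So the nearest intersection is the upper-right power point.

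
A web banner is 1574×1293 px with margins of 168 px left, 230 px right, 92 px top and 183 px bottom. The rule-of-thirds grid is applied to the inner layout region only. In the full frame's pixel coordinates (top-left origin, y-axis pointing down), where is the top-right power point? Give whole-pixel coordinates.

Content width = 1574 − 168 − 230 = 1176 px; content height = 1293 − 92 − 183 = 1018 px.
Top-right is two-thirds across and one-third down within the inner layout region.
x = 168 + 2 × 1176/3 = 168 + 784.00 ≈ 952
y = 92 + 1 × 1018/3 = 92 + 339.33 ≈ 431

(952, 431)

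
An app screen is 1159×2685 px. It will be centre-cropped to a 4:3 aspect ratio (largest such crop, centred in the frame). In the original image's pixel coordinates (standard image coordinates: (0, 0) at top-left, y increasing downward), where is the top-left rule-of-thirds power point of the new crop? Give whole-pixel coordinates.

(386, 1198)

1159/2685 < 4/3, so the 4:3 crop keeps the full width 1159 and trims height to 1159 × 3/4 = 869.25 px.
Top offset = (2685 − 869.25)/2 = 907.88 px; left offset = 0.
Top-left is one-third across and one-third down within the crop:
x = 0.00 + 1 × 1159.00/3 ≈ 386; y = 907.88 + 1 × 869.25/3 ≈ 1198.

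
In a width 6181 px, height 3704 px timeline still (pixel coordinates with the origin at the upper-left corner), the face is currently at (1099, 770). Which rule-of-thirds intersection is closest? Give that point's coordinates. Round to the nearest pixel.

x = 2060 px, y = 1235 px

Third lines: x ∈ {2060, 4121}, y ∈ {1235, 2469}.
1099 is closer to x = 2060; 770 is closer to y = 1235.
So the nearest intersection is the upper-left power point.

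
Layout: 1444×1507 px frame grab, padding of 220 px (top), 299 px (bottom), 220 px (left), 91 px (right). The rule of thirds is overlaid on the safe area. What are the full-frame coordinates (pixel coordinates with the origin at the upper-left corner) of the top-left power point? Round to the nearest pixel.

x = 598 px, y = 549 px

Content width = 1444 − 220 − 91 = 1133 px; content height = 1507 − 220 − 299 = 988 px.
Top-left is one-third across and one-third down within the safe area.
x = 220 + 1 × 1133/3 = 220 + 377.67 ≈ 598
y = 220 + 1 × 988/3 = 220 + 329.33 ≈ 549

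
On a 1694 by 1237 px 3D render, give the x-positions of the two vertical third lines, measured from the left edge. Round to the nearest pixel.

1694 / 3 = 564.67, so the vertical lines sit at one and two thirds of 1694.

565 px and 1129 px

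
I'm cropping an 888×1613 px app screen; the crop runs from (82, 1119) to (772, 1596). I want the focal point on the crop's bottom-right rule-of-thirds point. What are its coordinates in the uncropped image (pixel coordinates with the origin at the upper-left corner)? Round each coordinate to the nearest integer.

Crop width = 772 − 82 = 690 px; one third is 230.00 px.
Crop height = 1596 − 1119 = 477 px; one third is 159.00 px.
The bottom-right point is two-thirds across and two-thirds down within the crop:
x = 82 + 2 × 230.00 ≈ 542; y = 1119 + 2 × 159.00 ≈ 1437.

(542, 1437)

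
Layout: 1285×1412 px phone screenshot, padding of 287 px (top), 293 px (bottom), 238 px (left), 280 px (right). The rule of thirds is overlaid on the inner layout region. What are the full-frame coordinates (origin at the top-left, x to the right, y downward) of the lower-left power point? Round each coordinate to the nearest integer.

(494, 842)

Content width = 1285 − 238 − 280 = 767 px; content height = 1412 − 287 − 293 = 832 px.
Lower-left is one-third across and two-thirds down within the inner layout region.
x = 238 + 1 × 767/3 = 238 + 255.67 ≈ 494
y = 287 + 2 × 832/3 = 287 + 554.67 ≈ 842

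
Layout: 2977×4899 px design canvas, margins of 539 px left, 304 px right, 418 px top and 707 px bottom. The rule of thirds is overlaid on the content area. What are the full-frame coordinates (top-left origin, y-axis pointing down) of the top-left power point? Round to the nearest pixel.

(1250, 1676)

Content width = 2977 − 539 − 304 = 2134 px; content height = 4899 − 418 − 707 = 3774 px.
Top-left is one-third across and one-third down within the content area.
x = 539 + 1 × 2134/3 = 539 + 711.33 ≈ 1250
y = 418 + 1 × 3774/3 = 418 + 1258.00 ≈ 1676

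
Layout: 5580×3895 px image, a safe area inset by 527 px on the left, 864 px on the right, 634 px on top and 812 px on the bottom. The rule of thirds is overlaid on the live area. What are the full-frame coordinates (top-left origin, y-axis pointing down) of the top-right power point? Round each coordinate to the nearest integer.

x = 3320 px, y = 1450 px

Content width = 5580 − 527 − 864 = 4189 px; content height = 3895 − 634 − 812 = 2449 px.
Top-right is two-thirds across and one-third down within the live area.
x = 527 + 2 × 4189/3 = 527 + 2792.67 ≈ 3320
y = 634 + 1 × 2449/3 = 634 + 816.33 ≈ 1450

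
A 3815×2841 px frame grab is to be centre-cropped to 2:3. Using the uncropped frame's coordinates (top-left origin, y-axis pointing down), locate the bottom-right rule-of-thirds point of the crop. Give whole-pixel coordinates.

3815/2841 > 2/3, so the 2:3 crop keeps the full height 2841 and trims width to 2841 × 2/3 = 1894.00 px.
Left offset = (3815 − 1894.00)/2 = 960.50 px; top offset = 0.
Bottom-right is two-thirds across and two-thirds down within the crop:
x = 960.50 + 2 × 1894.00/3 ≈ 2223; y = 0.00 + 2 × 2841.00/3 ≈ 1894.

(2223, 1894)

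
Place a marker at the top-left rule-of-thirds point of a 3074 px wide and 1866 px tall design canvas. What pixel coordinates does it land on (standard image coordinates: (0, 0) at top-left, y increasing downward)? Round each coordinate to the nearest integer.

x = 1025 px, y = 622 px

The top-left point sits one-third of the way across and one-third of the way down.
x = 1 × 3074/3 ≈ 1025; y = 1 × 1866/3 ≈ 622.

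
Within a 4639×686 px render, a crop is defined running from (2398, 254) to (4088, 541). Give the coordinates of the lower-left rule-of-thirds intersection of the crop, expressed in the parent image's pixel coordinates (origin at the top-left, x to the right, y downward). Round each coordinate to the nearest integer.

Crop width = 4088 − 2398 = 1690 px; one third is 563.33 px.
Crop height = 541 − 254 = 287 px; one third is 95.67 px.
The lower-left point is one-third across and two-thirds down within the crop:
x = 2398 + 1 × 563.33 ≈ 2961; y = 254 + 2 × 95.67 ≈ 445.

x = 2961 px, y = 445 px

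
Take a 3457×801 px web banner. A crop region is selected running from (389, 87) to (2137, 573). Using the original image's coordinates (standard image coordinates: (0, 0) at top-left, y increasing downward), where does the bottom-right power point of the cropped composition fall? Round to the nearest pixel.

Crop width = 2137 − 389 = 1748 px; one third is 582.67 px.
Crop height = 573 − 87 = 486 px; one third is 162.00 px.
The bottom-right point is two-thirds across and two-thirds down within the crop:
x = 389 + 2 × 582.67 ≈ 1554; y = 87 + 2 × 162.00 ≈ 411.

(1554, 411)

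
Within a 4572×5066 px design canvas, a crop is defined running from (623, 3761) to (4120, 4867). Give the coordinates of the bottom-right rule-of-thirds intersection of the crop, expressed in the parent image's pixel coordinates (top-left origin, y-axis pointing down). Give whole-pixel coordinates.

Crop width = 4120 − 623 = 3497 px; one third is 1165.67 px.
Crop height = 4867 − 3761 = 1106 px; one third is 368.67 px.
The bottom-right point is two-thirds across and two-thirds down within the crop:
x = 623 + 2 × 1165.67 ≈ 2954; y = 3761 + 2 × 368.67 ≈ 4498.

(2954, 4498)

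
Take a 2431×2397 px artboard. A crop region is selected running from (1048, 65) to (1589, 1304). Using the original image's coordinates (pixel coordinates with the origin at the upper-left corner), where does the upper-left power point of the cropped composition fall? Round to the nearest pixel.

x = 1228 px, y = 478 px

Crop width = 1589 − 1048 = 541 px; one third is 180.33 px.
Crop height = 1304 − 65 = 1239 px; one third is 413.00 px.
The upper-left point is one-third across and one-third down within the crop:
x = 1048 + 1 × 180.33 ≈ 1228; y = 65 + 1 × 413.00 ≈ 478.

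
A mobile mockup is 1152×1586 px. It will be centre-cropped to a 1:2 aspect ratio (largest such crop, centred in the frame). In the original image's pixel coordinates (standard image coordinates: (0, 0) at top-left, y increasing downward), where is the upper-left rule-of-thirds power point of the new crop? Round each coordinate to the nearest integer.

1152/1586 > 1/2, so the 1:2 crop keeps the full height 1586 and trims width to 1586 × 1/2 = 793.00 px.
Left offset = (1152 − 793.00)/2 = 179.50 px; top offset = 0.
Upper-left is one-third across and one-third down within the crop:
x = 179.50 + 1 × 793.00/3 ≈ 444; y = 0.00 + 1 × 1586.00/3 ≈ 529.

(444, 529)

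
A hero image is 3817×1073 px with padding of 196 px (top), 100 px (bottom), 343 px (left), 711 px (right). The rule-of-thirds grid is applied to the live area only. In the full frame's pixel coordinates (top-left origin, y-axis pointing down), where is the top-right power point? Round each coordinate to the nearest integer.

x = 2185 px, y = 455 px

Content width = 3817 − 343 − 711 = 2763 px; content height = 1073 − 196 − 100 = 777 px.
Top-right is two-thirds across and one-third down within the live area.
x = 343 + 2 × 2763/3 = 343 + 1842.00 ≈ 2185
y = 196 + 1 × 777/3 = 196 + 259.00 ≈ 455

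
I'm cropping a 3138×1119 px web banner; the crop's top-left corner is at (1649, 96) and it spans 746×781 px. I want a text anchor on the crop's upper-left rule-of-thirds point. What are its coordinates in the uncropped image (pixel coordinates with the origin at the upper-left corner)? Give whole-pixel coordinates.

One third of the crop width 746 is 248.67 px.
One third of the crop height 781 is 260.33 px.
The upper-left point is one-third across and one-third down within the crop:
x = 1649 + 1 × 248.67 ≈ 1898; y = 96 + 1 × 260.33 ≈ 356.

(1898, 356)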